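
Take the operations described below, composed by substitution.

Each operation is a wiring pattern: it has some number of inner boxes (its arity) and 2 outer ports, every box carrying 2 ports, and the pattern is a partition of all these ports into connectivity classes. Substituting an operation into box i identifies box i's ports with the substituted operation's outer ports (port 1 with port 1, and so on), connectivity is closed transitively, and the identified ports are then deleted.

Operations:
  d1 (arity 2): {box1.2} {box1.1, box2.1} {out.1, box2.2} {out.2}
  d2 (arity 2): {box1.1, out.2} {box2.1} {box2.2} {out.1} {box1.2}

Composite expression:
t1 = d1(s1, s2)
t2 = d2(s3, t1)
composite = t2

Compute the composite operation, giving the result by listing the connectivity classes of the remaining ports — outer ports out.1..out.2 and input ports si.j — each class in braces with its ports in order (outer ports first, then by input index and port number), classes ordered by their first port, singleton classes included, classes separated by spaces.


{out.1} {out.2, s3.1} {s1.1, s2.1} {s1.2} {s2.2} {s3.2}

Two ports join when wires chain via d2-identified ports.
composing d1 on (s1, s2), with out.j its own outer ports: {out.1, s2.2} {out.2} {s1.1, s2.1} {s1.2}
composing d2 on (s3, s1, s2), with out.j its own outer ports: {out.1} {out.2, s3.1} {s1.1, s2.1} {s1.2} {s2.2} {s3.2}


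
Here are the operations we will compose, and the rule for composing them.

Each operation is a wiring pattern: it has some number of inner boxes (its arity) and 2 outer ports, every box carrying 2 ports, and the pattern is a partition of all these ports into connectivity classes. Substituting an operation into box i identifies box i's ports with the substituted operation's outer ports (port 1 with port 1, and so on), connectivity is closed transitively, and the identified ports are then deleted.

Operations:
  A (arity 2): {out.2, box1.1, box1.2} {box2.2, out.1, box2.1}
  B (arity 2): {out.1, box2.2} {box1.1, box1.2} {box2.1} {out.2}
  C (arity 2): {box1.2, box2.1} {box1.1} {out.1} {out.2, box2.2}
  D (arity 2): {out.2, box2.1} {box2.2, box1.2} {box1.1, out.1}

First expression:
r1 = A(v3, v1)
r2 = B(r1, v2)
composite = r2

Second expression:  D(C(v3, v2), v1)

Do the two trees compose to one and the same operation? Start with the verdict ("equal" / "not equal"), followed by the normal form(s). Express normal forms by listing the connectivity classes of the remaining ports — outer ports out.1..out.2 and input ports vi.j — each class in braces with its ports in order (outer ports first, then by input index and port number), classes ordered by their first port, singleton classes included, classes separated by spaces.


Reducing the first expression gives {out.1, v2.2} {out.2} {v1.1, v1.2, v3.1, v3.2} {v2.1}
Reducing the second expression gives {out.1} {out.2, v1.1} {v1.2, v2.2} {v2.1, v3.2} {v3.1}
They disagree, so not equal.

not equal; the first gives {out.1, v2.2} {out.2} {v1.1, v1.2, v3.1, v3.2} {v2.1} and the second {out.1} {out.2, v1.1} {v1.2, v2.2} {v2.1, v3.2} {v3.1}


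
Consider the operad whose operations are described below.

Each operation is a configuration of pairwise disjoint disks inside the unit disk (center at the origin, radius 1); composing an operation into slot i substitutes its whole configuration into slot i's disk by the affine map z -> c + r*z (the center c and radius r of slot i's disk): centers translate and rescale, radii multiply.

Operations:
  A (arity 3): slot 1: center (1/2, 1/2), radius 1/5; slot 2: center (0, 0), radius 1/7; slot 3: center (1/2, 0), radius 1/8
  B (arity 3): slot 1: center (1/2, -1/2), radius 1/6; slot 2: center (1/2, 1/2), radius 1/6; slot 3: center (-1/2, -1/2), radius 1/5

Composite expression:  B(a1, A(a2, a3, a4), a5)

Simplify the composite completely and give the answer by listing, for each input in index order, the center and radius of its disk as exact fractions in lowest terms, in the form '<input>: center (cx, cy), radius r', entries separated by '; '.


a1: center (1/2, -1/2), radius 1/6; a2: center (7/12, 7/12), radius 1/30; a3: center (1/2, 1/2), radius 1/42; a4: center (7/12, 1/2), radius 1/48; a5: center (-1/2, -1/2), radius 1/5

Below B, radii multiply path by path; the a-disk centers shift.
input a1: composing its 1 substitution step yields center (1/2, -1/2), radius 1/6
input a2: composing its 2 substitution steps yields center (7/12, 7/12), radius 1/30
input a3: composing its 2 substitution steps yields center (1/2, 1/2), radius 1/42
input a4: composing its 2 substitution steps yields center (7/12, 1/2), radius 1/48
input a5: composing its 1 substitution step yields center (-1/2, -1/2), radius 1/5


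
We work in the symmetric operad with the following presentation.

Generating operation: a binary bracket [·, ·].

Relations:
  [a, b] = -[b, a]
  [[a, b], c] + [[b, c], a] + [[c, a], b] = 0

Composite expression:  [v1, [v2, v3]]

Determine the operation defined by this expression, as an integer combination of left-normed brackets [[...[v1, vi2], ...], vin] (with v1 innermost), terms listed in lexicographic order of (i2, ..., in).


[[v1, v2], v3] - [[v1, v3], v2]

Antisymmetry and Jacobi reduce to v1-anchored left-normed brackets.
Composite bracket: [v1, [v2, v3]]
Full expansion: 4 signed words from ab - ba (2^2 = 4).
The v1-initial words carry the normal form:
  v1v2v3 appears with sign +1, giving the term +[[v1, v2], v3]
  v1v3v2 appears with sign -1, giving the term -[[v1, v3], v2]


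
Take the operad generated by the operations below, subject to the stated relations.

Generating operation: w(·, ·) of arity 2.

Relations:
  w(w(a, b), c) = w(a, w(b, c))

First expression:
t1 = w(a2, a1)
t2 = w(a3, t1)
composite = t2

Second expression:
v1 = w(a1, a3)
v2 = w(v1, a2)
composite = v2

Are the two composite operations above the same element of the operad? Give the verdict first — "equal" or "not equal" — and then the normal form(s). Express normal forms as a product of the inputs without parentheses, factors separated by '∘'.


Normal form of the first expression: a3 ∘ a2 ∘ a1
Normal form of the second expression: a1 ∘ a3 ∘ a2
Different reductions; not equal.

not equal; first: a3 ∘ a2 ∘ a1; second: a1 ∘ a3 ∘ a2


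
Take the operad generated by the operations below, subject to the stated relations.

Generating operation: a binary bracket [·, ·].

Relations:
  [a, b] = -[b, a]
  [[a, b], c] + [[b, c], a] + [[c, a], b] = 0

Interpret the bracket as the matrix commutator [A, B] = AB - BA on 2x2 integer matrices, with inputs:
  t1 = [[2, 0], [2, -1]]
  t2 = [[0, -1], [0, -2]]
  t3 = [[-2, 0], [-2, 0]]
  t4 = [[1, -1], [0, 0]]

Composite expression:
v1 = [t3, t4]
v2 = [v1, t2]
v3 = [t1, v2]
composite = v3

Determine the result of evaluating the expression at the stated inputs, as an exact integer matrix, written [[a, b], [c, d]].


[t3, t4] = [[-2, 2], [-2, 2]]
[[t3, t4], t2] = [[-2, 0], [-4, 2]]
[t1, [[t3, t4], t2]] = [[0, 0], [4, 0]]

[[0, 0], [4, 0]]


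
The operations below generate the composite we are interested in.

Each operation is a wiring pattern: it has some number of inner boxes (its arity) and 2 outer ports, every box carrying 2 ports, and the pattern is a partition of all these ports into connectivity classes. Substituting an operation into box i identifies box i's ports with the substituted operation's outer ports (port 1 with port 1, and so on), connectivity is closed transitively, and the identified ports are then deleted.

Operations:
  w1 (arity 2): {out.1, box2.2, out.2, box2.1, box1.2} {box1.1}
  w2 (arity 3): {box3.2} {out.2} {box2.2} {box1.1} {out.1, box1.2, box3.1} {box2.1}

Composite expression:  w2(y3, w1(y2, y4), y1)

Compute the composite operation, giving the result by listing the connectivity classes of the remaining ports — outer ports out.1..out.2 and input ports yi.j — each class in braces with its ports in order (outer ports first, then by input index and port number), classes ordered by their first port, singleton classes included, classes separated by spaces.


Treat the ports identified at w2 as solder joints: merge, then drop.
w1 over (y2, y4) gives {out.1, out.2, y2.2, y4.1, y4.2} {y2.1}, out.j being that stage's outer ports
w2 over (y3, y2, y4, y1) gives {out.1, y1.1, y3.2} {out.2} {y1.2} {y2.1} {y2.2, y4.1, y4.2} {y3.1}, out.j being that stage's outer ports

{out.1, y1.1, y3.2} {out.2} {y1.2} {y2.1} {y2.2, y4.1, y4.2} {y3.1}


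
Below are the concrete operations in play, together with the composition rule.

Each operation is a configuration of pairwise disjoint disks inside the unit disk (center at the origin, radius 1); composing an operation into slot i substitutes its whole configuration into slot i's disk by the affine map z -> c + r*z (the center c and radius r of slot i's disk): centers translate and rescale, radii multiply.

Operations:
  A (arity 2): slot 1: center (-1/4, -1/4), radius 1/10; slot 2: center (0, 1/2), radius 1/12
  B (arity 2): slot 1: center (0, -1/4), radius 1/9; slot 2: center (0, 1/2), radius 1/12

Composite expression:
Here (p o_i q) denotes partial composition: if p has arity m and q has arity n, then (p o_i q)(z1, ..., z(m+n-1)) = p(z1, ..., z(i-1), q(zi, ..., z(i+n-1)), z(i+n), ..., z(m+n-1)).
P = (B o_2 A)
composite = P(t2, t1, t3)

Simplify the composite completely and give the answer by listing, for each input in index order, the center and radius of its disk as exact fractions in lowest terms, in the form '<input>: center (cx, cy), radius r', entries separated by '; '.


t1: center (-1/48, 23/48), radius 1/120; t2: center (0, -1/4), radius 1/9; t3: center (0, 13/24), radius 1/144

Nesting under B composes maps z -> c + r*z down each t-path.
input t2: applying the 1 nested substitution gives center (0, -1/4), radius 1/9
input t1: applying the 2 nested substitutions gives center (-1/48, 23/48), radius 1/120
input t3: applying the 2 nested substitutions gives center (0, 13/24), radius 1/144


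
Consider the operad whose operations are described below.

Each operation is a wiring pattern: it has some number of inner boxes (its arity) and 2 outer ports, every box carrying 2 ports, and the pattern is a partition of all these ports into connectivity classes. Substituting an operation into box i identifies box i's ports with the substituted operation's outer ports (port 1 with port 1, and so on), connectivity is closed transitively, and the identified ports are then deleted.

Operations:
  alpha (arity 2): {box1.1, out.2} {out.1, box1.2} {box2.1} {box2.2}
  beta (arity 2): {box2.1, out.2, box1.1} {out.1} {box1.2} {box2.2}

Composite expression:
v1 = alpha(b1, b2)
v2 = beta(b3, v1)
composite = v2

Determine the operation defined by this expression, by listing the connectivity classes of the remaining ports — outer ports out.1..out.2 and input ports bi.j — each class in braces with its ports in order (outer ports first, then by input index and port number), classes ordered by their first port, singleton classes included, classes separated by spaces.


{out.1} {out.2, b1.2, b3.1} {b1.1} {b2.1} {b2.2} {b3.2}

Two ports join when wires chain via beta-identified ports.
through alpha, on inputs (b1, b2): {out.1, b1.2} {out.2, b1.1} {b2.1} {b2.2} (out.j = stage outer ports)
through beta, on inputs (b3, b1, b2): {out.1} {out.2, b1.2, b3.1} {b1.1} {b2.1} {b2.2} {b3.2} (out.j = stage outer ports)


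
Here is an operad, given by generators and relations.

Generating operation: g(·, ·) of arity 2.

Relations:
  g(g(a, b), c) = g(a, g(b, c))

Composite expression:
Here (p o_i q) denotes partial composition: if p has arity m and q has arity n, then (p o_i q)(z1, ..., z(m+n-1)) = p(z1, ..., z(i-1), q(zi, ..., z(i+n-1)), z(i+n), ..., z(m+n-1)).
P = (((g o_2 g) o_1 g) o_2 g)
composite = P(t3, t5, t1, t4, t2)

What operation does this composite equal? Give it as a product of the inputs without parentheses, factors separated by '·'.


t3 · t5 · t1 · t4 · t2

Key point: g is associative — brackets drop, the t-order remains.
g(t5, t1) unparenthesizes to t5 · t1
g(t3, g(t5, t1)) unparenthesizes to t3 · t5 · t1
g(t4, t2) unparenthesizes to t4 · t2
g(g(t3, g(t5, t1)), g(t4, t2)) unparenthesizes to t3 · t5 · t1 · t4 · t2


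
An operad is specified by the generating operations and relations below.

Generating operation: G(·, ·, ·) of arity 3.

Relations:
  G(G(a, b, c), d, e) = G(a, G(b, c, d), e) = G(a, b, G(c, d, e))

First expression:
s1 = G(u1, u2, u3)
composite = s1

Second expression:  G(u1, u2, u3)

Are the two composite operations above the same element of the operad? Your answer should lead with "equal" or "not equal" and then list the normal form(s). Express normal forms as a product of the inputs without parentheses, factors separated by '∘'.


The first composite normalizes to u1 ∘ u2 ∘ u3
The second composite normalizes to u1 ∘ u2 ∘ u3
One common form — equal.

equal — both sides give u1 ∘ u2 ∘ u3


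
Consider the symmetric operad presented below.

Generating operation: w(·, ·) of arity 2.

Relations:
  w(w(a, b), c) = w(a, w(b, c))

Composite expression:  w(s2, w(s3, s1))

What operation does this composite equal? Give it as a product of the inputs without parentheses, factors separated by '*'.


s2 * s3 * s1

All parenthesizations of w agree; list the s-inputs left to right.
w(s3, s1) reduces to s3 * s1
w(s2, w(s3, s1)) reduces to s2 * s3 * s1


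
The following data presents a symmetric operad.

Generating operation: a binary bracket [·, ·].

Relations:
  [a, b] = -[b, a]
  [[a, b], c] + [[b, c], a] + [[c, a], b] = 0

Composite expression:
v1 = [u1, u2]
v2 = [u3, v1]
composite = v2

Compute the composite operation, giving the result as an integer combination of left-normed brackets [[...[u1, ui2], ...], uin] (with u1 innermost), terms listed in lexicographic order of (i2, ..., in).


-[[u1, u2], u3]

A multilinear Lie element is pinned by u1-initial words (u1 innermost).
Composite bracket: [u3, [u1, u2]]
Under [a, b] = ab - ba we get 4 signed associative words (2^2 = 4).
The u1-initial words carry the normal form:
  u1u2u3 (sign -1) contributes -[[u1, u2], u3]


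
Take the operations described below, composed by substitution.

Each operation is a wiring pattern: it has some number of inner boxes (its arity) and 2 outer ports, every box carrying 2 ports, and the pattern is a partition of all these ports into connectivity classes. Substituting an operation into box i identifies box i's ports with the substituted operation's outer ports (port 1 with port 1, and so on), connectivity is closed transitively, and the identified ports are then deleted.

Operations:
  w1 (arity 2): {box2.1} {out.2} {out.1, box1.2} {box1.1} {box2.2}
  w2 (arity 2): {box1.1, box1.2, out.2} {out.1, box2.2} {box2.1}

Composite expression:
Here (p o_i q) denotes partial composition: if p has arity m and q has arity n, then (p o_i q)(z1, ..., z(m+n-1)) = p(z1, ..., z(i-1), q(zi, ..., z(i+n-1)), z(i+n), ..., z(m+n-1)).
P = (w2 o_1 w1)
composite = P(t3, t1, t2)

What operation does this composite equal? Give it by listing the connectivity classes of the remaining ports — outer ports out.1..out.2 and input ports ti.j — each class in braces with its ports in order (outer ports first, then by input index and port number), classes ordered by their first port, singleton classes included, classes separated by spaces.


{out.1, t2.2} {out.2, t3.2} {t1.1} {t1.2} {t2.1} {t3.1}

Treat the ports identified at w2 as solder joints: merge, then drop.
stage w1: inputs (t3, t1), connectivity {out.1, t3.2} {out.2} {t1.1} {t1.2} {t3.1}, out.j its boundary
stage w2: inputs (t3, t1, t2), connectivity {out.1, t2.2} {out.2, t3.2} {t1.1} {t1.2} {t2.1} {t3.1}, out.j its boundary


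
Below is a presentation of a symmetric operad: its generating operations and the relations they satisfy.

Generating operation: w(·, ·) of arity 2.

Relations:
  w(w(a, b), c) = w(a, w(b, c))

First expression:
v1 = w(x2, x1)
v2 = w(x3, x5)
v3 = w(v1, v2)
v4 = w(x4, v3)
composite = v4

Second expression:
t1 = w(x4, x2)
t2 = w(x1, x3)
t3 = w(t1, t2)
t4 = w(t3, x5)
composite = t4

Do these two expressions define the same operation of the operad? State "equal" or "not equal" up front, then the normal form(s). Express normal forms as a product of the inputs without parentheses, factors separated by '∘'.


equal: each reduces to x4 ∘ x2 ∘ x1 ∘ x3 ∘ x5

Reducing the first expression gives x4 ∘ x2 ∘ x1 ∘ x3 ∘ x5
Reducing the second expression gives x4 ∘ x2 ∘ x1 ∘ x3 ∘ x5
Same normal form: equal.


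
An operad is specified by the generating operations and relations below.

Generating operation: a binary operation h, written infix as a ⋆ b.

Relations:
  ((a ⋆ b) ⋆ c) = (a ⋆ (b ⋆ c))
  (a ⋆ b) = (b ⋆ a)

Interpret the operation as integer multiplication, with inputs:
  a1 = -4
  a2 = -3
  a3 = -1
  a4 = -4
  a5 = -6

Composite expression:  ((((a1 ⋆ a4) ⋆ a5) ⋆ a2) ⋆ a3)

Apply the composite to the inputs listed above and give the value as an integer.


(a1 ⋆ a4) = 16
((a1 ⋆ a4) ⋆ a5) = -96
(((a1 ⋆ a4) ⋆ a5) ⋆ a2) = 288
((((a1 ⋆ a4) ⋆ a5) ⋆ a2) ⋆ a3) = -288

-288


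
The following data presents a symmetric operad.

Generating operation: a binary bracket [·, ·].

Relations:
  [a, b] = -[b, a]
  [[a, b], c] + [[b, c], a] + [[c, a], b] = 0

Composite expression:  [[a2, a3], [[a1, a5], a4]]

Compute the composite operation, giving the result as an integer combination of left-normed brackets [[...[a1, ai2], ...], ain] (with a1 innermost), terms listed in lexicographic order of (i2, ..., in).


-[[[[a1, a5], a4], a2], a3] + [[[[a1, a5], a4], a3], a2]

A multilinear Lie element is pinned by a1-initial words (a1 innermost).
Composite bracket: [[a2, a3], [[a1, a5], a4]]
Each bracket splits as ab - ba, giving 16 signed words (2^4 = 16).
Collect the words opening with a1:
  sign of a1a5a4a2a3 is -1, so it contributes -[[[[a1, a5], a4], a2], a3]
  sign of a1a5a4a3a2 is +1, so it contributes +[[[[a1, a5], a4], a3], a2]


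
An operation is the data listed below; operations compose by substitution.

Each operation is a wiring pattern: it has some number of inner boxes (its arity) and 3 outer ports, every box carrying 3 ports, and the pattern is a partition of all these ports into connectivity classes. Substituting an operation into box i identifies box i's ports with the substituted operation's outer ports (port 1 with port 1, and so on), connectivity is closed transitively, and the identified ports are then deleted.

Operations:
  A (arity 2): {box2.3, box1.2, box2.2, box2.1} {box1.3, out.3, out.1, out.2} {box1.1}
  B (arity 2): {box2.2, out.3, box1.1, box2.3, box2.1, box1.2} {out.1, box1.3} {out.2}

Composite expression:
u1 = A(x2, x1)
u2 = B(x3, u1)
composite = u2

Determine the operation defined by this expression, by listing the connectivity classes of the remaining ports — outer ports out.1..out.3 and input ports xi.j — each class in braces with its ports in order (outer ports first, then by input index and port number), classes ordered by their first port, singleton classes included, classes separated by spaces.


{out.1, x3.3} {out.2} {out.3, x2.3, x3.1, x3.2} {x1.1, x1.2, x1.3, x2.2} {x2.1}

Two ports join when wires chain via B-identified ports.
stage A: inputs (x2, x1), connectivity {out.1, out.2, out.3, x2.3} {x1.1, x1.2, x1.3, x2.2} {x2.1}, out.j its boundary
stage B: inputs (x3, x2, x1), connectivity {out.1, x3.3} {out.2} {out.3, x2.3, x3.1, x3.2} {x1.1, x1.2, x1.3, x2.2} {x2.1}, out.j its boundary


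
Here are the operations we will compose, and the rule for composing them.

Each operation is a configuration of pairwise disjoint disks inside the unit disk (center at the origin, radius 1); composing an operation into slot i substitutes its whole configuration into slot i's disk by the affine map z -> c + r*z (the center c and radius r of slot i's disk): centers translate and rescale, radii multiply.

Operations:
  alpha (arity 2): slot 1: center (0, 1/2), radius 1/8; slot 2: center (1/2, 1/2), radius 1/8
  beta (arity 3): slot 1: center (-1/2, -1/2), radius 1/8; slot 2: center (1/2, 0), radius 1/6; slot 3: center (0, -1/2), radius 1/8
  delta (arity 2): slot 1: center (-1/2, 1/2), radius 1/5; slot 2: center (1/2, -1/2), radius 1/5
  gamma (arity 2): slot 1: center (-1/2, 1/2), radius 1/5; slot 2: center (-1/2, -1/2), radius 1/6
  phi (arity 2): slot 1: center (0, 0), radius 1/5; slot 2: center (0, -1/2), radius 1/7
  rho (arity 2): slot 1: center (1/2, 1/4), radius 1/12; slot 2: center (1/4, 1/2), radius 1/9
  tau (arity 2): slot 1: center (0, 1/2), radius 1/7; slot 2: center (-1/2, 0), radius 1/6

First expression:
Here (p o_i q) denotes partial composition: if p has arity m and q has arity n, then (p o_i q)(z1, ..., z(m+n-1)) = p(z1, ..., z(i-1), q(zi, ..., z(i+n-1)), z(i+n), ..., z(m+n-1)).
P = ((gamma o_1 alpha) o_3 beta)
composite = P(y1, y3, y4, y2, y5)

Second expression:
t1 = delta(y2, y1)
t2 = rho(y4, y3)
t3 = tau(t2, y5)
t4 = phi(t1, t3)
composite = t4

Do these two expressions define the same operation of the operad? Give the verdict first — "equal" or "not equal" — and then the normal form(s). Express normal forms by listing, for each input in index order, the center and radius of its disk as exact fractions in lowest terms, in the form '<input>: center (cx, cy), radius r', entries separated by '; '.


In normal form, the first expression is y1: center (-1/2, 3/5), radius 1/40; y2: center (-5/12, -1/2), radius 1/36; y3: center (-2/5, 3/5), radius 1/40; y4: center (-7/12, -7/12), radius 1/48; y5: center (-1/2, -7/12), radius 1/48
In normal form, the second expression is y1: center (1/10, -1/10), radius 1/25; y2: center (-1/10, 1/10), radius 1/25; y3: center (1/196, -41/98), radius 1/441; y4: center (1/98, -83/196), radius 1/588; y5: center (-1/14, -1/2), radius 1/42
Different reductions; not equal.

not equal; first: y1: center (-1/2, 3/5), radius 1/40; y2: center (-5/12, -1/2), radius 1/36; y3: center (-2/5, 3/5), radius 1/40; y4: center (-7/12, -7/12), radius 1/48; y5: center (-1/2, -7/12), radius 1/48; second: y1: center (1/10, -1/10), radius 1/25; y2: center (-1/10, 1/10), radius 1/25; y3: center (1/196, -41/98), radius 1/441; y4: center (1/98, -83/196), radius 1/588; y5: center (-1/14, -1/2), radius 1/42


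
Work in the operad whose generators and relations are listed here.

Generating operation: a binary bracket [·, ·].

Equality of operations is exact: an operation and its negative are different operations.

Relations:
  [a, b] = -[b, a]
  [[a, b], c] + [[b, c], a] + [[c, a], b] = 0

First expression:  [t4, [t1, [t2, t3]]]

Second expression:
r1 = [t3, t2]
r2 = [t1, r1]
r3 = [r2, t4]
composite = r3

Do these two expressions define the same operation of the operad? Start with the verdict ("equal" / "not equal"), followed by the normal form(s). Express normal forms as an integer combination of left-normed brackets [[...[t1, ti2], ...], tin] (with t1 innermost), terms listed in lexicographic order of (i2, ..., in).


equal — both sides give -[[[t1, t2], t3], t4] + [[[t1, t3], t2], t4]


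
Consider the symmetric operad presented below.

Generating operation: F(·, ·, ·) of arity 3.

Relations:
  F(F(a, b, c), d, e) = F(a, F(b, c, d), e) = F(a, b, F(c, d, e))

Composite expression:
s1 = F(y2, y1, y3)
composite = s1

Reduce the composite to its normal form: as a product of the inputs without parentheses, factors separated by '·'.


y2 · y1 · y3


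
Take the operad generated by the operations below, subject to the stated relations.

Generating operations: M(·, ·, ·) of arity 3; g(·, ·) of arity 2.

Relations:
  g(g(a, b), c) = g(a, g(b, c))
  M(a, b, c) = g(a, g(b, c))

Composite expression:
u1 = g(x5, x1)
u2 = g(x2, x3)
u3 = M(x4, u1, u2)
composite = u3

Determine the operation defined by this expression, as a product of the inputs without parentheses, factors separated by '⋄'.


x4 ⋄ x5 ⋄ x1 ⋄ x2 ⋄ x3

Under associativity of M, the answer is the x's in reading order.
g(x5, x1) flattens to x5 ⋄ x1
g(x2, x3) flattens to x2 ⋄ x3
M(x4, g(x5, x1), g(x2, x3)) flattens to x4 ⋄ x5 ⋄ x1 ⋄ x2 ⋄ x3


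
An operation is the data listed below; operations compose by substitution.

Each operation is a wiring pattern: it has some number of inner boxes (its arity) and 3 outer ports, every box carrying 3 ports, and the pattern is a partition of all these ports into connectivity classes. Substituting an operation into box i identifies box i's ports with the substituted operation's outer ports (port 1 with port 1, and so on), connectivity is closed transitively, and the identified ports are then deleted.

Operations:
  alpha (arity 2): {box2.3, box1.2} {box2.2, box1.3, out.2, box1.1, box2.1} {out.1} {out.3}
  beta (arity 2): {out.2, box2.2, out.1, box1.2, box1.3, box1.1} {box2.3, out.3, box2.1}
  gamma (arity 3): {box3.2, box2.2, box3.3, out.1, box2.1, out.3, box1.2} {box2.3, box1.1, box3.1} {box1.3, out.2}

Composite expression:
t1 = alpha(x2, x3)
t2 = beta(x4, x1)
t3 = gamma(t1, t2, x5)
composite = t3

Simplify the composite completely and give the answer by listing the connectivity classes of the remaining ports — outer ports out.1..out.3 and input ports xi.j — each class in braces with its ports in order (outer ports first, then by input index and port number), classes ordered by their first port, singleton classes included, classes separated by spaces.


Substituting into gamma glues patterns; closure does the rest.
the subtree at alpha composes to {out.1} {out.2, x2.1, x2.3, x3.1, x3.2} {out.3} {x2.2, x3.3} on (x2, x3); out.j = own outer ports
the subtree at beta composes to {out.1, out.2, x1.2, x4.1, x4.2, x4.3} {out.3, x1.1, x1.3} on (x4, x1); out.j = own outer ports
the subtree at gamma composes to {out.1, out.3, x1.2, x2.1, x2.3, x3.1, x3.2, x4.1, x4.2, x4.3, x5.2, x5.3} {out.2} {x1.1, x1.3, x5.1} {x2.2, x3.3} on (x2, x3, x4, x1, x5); out.j = own outer ports

{out.1, out.3, x1.2, x2.1, x2.3, x3.1, x3.2, x4.1, x4.2, x4.3, x5.2, x5.3} {out.2} {x1.1, x1.3, x5.1} {x2.2, x3.3}


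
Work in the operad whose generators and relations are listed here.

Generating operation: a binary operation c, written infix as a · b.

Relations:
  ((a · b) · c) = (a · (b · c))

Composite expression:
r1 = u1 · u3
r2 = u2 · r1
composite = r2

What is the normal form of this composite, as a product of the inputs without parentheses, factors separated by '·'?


u2 · u1 · u3

The c-tree's shape is irrelevant; the u-reading-order decides.
(u1 · u3) spells out as u1 · u3
(u2 · (u1 · u3)) spells out as u2 · u1 · u3


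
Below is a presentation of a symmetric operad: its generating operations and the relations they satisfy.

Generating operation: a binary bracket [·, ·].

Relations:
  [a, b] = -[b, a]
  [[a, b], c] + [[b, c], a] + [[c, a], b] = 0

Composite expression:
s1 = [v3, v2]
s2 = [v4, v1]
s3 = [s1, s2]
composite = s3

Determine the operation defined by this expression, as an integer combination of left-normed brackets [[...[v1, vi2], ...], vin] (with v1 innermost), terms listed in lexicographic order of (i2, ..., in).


-[[[v1, v4], v2], v3] + [[[v1, v4], v3], v2]

Skip Jacobi rewriting: expand, keep v1-initial words, read off terms.
Composite bracket: [[v3, v2], [v4, v1]]
Each bracket splits as ab - ba, giving 8 signed words (2^3 = 8).
Collect the words opening with v1:
  sign of v1v4v2v3 is -1, so it contributes -[[[v1, v4], v2], v3]
  sign of v1v4v3v2 is +1, so it contributes +[[[v1, v4], v3], v2]


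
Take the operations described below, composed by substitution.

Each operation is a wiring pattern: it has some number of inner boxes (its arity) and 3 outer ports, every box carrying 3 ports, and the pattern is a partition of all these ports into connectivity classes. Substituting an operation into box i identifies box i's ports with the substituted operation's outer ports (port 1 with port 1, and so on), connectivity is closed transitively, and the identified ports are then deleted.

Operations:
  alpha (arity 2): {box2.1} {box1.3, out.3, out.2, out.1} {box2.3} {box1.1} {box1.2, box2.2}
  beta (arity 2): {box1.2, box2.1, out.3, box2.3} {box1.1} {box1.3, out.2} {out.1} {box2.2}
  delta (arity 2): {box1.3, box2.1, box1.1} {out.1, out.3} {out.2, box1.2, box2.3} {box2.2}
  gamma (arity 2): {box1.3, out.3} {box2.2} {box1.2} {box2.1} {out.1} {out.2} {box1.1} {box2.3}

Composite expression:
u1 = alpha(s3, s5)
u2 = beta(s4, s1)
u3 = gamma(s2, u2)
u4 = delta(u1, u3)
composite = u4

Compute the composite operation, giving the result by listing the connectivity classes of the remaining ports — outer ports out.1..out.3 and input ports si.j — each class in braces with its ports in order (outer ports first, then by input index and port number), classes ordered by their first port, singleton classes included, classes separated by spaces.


{out.1, out.3} {out.2, s2.3, s3.3} {s1.1, s1.3, s4.2} {s1.2} {s2.1} {s2.2} {s3.1} {s3.2, s5.2} {s4.1} {s4.3} {s5.1} {s5.3}

Connectivity passes through glued delta-boundaries; trace each wire chain.
after alpha, the pattern on (s3, s5) reads {out.1, out.2, out.3, s3.3} {s3.1} {s3.2, s5.2} {s5.1} {s5.3} (out.j = its outer ports)
after beta, the pattern on (s4, s1) reads {out.1} {out.2, s4.3} {out.3, s1.1, s1.3, s4.2} {s1.2} {s4.1} (out.j = its outer ports)
after gamma, the pattern on (s2, s4, s1) reads {out.1} {out.2} {out.3, s2.3} {s1.1, s1.3, s4.2} {s1.2} {s2.1} {s2.2} {s4.1} {s4.3} (out.j = its outer ports)
after delta, the pattern on (s3, s5, s2, s4, s1) reads {out.1, out.3} {out.2, s2.3, s3.3} {s1.1, s1.3, s4.2} {s1.2} {s2.1} {s2.2} {s3.1} {s3.2, s5.2} {s4.1} {s4.3} {s5.1} {s5.3} (out.j = its outer ports)


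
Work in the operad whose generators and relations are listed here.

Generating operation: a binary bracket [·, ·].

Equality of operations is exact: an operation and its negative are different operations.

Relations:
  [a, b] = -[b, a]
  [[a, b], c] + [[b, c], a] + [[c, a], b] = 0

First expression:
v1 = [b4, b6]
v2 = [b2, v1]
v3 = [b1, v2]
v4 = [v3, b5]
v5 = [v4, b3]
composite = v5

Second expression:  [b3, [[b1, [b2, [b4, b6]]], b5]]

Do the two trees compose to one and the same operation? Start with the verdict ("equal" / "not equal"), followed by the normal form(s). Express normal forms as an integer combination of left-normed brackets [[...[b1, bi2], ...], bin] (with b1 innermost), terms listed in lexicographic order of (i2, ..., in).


not equal; the first gives [[[[[b1, b2], b4], b6], b5], b3] - [[[[[b1, b2], b6], b4], b5], b3] - [[[[[b1, b4], b6], b2], b5], b3] + [[[[[b1, b6], b4], b2], b5], b3] and the second -[[[[[b1, b2], b4], b6], b5], b3] + [[[[[b1, b2], b6], b4], b5], b3] + [[[[[b1, b4], b6], b2], b5], b3] - [[[[[b1, b6], b4], b2], b5], b3]

The first composite normalizes to [[[[[b1, b2], b4], b6], b5], b3] - [[[[[b1, b2], b6], b4], b5], b3] - [[[[[b1, b4], b6], b2], b5], b3] + [[[[[b1, b6], b4], b2], b5], b3]
The second composite normalizes to -[[[[[b1, b2], b4], b6], b5], b3] + [[[[[b1, b2], b6], b4], b5], b3] + [[[[[b1, b4], b6], b2], b5], b3] - [[[[[b1, b6], b4], b2], b5], b3]
The forms do not match — not equal.


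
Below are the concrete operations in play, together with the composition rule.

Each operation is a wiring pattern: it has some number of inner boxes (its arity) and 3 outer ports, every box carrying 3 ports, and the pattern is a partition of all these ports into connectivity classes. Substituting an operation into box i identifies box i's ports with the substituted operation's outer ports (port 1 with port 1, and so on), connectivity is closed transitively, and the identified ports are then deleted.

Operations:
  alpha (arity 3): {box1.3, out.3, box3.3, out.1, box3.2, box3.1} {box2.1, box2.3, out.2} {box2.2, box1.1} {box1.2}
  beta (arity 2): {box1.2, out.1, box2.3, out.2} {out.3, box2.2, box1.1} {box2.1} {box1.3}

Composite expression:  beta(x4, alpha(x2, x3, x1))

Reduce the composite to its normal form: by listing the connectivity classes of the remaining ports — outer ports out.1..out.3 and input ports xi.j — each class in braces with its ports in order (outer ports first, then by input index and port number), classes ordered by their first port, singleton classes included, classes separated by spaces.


Substituting into beta glues patterns; closure does the rest.
after alpha, the pattern on (x2, x3, x1) reads {out.1, out.3, x1.1, x1.2, x1.3, x2.3} {out.2, x3.1, x3.3} {x2.1, x3.2} {x2.2} (out.j = its outer ports)
after beta, the pattern on (x4, x2, x3, x1) reads {out.1, out.2, x1.1, x1.2, x1.3, x2.3, x4.2} {out.3, x3.1, x3.3, x4.1} {x2.1, x3.2} {x2.2} {x4.3} (out.j = its outer ports)

{out.1, out.2, x1.1, x1.2, x1.3, x2.3, x4.2} {out.3, x3.1, x3.3, x4.1} {x2.1, x3.2} {x2.2} {x4.3}


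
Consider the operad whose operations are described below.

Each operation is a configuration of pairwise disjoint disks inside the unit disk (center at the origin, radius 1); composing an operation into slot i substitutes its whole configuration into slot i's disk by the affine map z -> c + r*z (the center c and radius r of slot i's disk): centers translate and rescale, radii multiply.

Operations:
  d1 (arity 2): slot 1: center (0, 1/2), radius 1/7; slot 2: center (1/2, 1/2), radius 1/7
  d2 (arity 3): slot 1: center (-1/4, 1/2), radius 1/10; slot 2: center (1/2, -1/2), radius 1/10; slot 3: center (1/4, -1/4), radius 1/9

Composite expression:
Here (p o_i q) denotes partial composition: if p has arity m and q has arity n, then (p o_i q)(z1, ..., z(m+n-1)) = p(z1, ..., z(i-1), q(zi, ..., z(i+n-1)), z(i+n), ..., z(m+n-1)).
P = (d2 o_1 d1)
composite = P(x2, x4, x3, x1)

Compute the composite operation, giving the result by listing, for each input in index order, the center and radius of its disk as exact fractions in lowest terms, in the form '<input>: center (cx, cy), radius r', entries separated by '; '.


x1: center (1/4, -1/4), radius 1/9; x2: center (-1/4, 11/20), radius 1/70; x3: center (1/2, -1/2), radius 1/10; x4: center (-1/5, 11/20), radius 1/70

Nesting under d2 composes maps z -> c + r*z down each x-path.
x2 passes through 2 substitutions, ending at center (-1/4, 11/20), radius 1/70
x4 passes through 2 substitutions, ending at center (-1/5, 11/20), radius 1/70
x3 passes through 1 substitution, ending at center (1/2, -1/2), radius 1/10
x1 passes through 1 substitution, ending at center (1/4, -1/4), radius 1/9


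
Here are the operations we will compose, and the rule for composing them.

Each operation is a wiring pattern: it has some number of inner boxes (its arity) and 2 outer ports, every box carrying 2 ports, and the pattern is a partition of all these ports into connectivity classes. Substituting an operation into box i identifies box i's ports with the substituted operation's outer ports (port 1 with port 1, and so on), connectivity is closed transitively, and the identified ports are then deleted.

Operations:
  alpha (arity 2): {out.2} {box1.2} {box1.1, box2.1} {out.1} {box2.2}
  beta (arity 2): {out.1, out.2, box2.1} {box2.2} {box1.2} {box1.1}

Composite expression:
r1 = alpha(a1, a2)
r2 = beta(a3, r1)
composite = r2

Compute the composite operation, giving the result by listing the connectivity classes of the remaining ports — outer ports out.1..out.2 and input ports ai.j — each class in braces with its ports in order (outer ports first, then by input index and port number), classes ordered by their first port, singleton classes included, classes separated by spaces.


{out.1, out.2} {a1.1, a2.1} {a1.2} {a2.2} {a3.1} {a3.2}

Substituting into beta glues patterns; closure does the rest.
stage alpha: inputs (a1, a2), connectivity {out.1} {out.2} {a1.1, a2.1} {a1.2} {a2.2}, out.j its boundary
stage beta: inputs (a3, a1, a2), connectivity {out.1, out.2} {a1.1, a2.1} {a1.2} {a2.2} {a3.1} {a3.2}, out.j its boundary


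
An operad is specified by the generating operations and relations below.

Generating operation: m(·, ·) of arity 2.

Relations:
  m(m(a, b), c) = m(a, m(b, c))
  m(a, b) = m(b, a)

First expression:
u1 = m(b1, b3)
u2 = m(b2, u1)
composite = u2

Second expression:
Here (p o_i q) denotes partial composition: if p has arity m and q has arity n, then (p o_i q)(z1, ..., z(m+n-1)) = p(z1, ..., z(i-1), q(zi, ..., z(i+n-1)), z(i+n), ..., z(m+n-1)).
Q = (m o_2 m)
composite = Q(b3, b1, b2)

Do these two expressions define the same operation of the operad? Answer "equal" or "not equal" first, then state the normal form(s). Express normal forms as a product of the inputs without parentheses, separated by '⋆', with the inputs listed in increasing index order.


equal — both sides give b1 ⋆ b2 ⋆ b3

The first expression, normalized: b1 ⋆ b2 ⋆ b3
The second expression, normalized: b1 ⋆ b2 ⋆ b3
Same normal form: equal.


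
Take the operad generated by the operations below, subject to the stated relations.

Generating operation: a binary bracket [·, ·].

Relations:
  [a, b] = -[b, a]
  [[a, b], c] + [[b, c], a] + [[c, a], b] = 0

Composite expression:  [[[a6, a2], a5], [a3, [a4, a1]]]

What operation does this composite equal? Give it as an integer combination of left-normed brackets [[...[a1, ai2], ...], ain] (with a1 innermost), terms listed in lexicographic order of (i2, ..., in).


In the tensor algebra, words opening a1 carry the a1-anchored form.
Composite bracket: [[[a6, a2], a5], [a3, [a4, a1]]]
The bracket unfolds into 32 signed words via [a, b] = ab - ba (2^5 = 32).
Collect the words opening with a1:
  a1a4a3a2a6a5 (sign +1) contributes +[[[[[a1, a4], a3], a2], a6], a5]
  a1a4a3a5a2a6 (sign -1) contributes -[[[[[a1, a4], a3], a5], a2], a6]
  a1a4a3a5a6a2 (sign +1) contributes +[[[[[a1, a4], a3], a5], a6], a2]
  a1a4a3a6a2a5 (sign -1) contributes -[[[[[a1, a4], a3], a6], a2], a5]

[[[[[a1, a4], a3], a2], a6], a5] - [[[[[a1, a4], a3], a5], a2], a6] + [[[[[a1, a4], a3], a5], a6], a2] - [[[[[a1, a4], a3], a6], a2], a5]


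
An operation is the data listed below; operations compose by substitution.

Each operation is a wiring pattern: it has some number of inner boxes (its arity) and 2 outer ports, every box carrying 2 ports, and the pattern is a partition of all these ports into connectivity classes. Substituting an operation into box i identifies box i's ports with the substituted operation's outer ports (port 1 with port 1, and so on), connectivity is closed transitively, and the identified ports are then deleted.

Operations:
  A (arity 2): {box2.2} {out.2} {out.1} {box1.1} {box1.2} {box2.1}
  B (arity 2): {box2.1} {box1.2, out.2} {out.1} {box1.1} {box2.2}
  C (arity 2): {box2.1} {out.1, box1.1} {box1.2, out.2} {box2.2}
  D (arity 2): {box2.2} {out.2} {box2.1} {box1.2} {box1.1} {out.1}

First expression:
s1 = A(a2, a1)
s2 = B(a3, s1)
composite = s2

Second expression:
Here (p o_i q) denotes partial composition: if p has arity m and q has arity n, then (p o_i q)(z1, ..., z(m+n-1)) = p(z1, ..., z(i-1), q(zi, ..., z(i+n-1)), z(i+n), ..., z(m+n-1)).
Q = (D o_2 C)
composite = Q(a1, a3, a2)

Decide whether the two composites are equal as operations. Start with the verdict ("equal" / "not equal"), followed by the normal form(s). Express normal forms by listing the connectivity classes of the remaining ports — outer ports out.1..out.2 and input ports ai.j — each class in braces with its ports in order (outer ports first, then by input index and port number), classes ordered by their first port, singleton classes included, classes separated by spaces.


Reducing the first expression gives {out.1} {out.2, a3.2} {a1.1} {a1.2} {a2.1} {a2.2} {a3.1}
Reducing the second expression gives {out.1} {out.2} {a1.1} {a1.2} {a2.1} {a2.2} {a3.1} {a3.2}
The normal forms differ: not equal.

not equal; the first gives {out.1} {out.2, a3.2} {a1.1} {a1.2} {a2.1} {a2.2} {a3.1} and the second {out.1} {out.2} {a1.1} {a1.2} {a2.1} {a2.2} {a3.1} {a3.2}


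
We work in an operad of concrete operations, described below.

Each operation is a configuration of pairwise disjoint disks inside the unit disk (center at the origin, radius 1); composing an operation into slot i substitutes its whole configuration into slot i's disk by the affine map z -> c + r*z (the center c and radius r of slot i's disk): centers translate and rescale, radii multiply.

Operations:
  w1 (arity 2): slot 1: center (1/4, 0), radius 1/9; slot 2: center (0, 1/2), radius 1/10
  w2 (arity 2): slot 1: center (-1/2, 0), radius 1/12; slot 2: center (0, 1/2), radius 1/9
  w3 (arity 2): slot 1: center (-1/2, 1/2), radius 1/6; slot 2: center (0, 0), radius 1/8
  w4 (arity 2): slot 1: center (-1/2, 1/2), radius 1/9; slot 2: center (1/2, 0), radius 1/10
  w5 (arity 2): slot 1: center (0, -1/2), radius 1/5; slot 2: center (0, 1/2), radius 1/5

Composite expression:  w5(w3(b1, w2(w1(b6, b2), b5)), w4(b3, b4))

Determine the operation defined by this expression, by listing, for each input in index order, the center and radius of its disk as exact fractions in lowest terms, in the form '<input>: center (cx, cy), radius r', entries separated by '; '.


b1: center (-1/10, -2/5), radius 1/30; b2: center (-1/80, -479/960), radius 1/4800; b3: center (-1/10, 3/5), radius 1/45; b4: center (1/10, 1/2), radius 1/50; b5: center (0, -39/80), radius 1/360; b6: center (-23/1920, -1/2), radius 1/4320

Only the slot chain above each b matters under w5; compose those maps.
tracing b1 down its 2-map path: center (-1/10, -2/5), radius 1/30
tracing b6 down its 4-map path: center (-23/1920, -1/2), radius 1/4320
tracing b2 down its 4-map path: center (-1/80, -479/960), radius 1/4800
tracing b5 down its 3-map path: center (0, -39/80), radius 1/360
tracing b3 down its 2-map path: center (-1/10, 3/5), radius 1/45
tracing b4 down its 2-map path: center (1/10, 1/2), radius 1/50
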